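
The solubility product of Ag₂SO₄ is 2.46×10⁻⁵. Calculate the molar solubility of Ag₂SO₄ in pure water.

Ag₂SO₄(s) ⇌ 2 Ag⁺(aq) + SO₄²⁻(aq)
Call the molar solubility s, so that [Ag⁺] = 2s and [SO₄²⁻] = s.
Ksp = [Ag⁺]^2[SO₄²⁻] = (2s)^2 · s = 4s^3
4s^3 = 2.46×10⁻⁵  ⇒  s^3 = 6.15×10⁻⁶
s = (6.15×10⁻⁶)^(1/3) = 1.83×10⁻² mol L⁻¹

1.83×10⁻² M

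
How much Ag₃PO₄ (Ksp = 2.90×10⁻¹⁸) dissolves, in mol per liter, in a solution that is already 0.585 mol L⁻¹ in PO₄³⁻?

5.68×10⁻⁷ M

Ag₃PO₄(s) ⇌ 3 Ag⁺(aq) + PO₄³⁻(aq)
Let s be the solubility of Ag₃PO₄ here. The common ion gives [PO₄³⁻] ≈ 0.585 mol L⁻¹, and [Ag⁺] = 3s.
Ksp = [Ag⁺]^3[PO₄³⁻] = (3s)^3(0.585)
(3s)^3 = 2.90×10⁻¹⁸ / (0.585) = 4.96×10⁻¹⁸
s = 5.68×10⁻⁷ mol L⁻¹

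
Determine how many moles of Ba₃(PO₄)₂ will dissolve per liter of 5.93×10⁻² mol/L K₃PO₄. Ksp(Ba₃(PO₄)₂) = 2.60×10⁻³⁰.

Ba₃(PO₄)₂(s) ⇌ 3 Ba²⁺(aq) + 2 PO₄³⁻(aq)
PO₄³⁻ is already present at 5.93×10⁻² mol/L. If s mol/L of Ba₃(PO₄)₂ dissolves, [Ba²⁺] = 3s while [PO₄³⁻] ≈ 5.93×10⁻² mol/L.
Ksp = [Ba²⁺]^3[PO₄³⁻]^2 = (3s)^3(5.93×10⁻²)^2
(3s)^3 = 2.60×10⁻³⁰ / (5.93×10⁻²)^2 = 7.39×10⁻²⁸
s = 3.01×10⁻¹⁰ mol/L

3.01×10⁻¹⁰ M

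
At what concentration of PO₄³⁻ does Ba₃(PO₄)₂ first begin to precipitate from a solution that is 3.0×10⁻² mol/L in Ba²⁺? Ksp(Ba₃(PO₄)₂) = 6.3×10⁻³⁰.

A salt starts to precipitate once the ion product Q reaches its Ksp.
Ba₃(PO₄)₂(s) ⇌ 3 Ba²⁺(aq) + 2 PO₄³⁻(aq)
Ksp = [Ba²⁺]^3[PO₄³⁻]^2 = [PO₄³⁻]^2(3.0×10⁻²)^3
[PO₄³⁻]^2 = 6.3×10⁻³⁰ / (3.0×10⁻²)^3 = 2.3×10⁻²⁵
[PO₄³⁻] = 4.8×10⁻¹³ mol/L

4.8×10⁻¹³ M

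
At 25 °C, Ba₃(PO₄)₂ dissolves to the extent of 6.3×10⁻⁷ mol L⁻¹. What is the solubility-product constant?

Ba₃(PO₄)₂(s) ⇌ 3 Ba²⁺(aq) + 2 PO₄³⁻(aq)
Let s be the molar solubility. Then [Ba²⁺] = 3s and [PO₄³⁻] = 2s.
Ksp = [Ba²⁺]^3[PO₄³⁻]^2 = (3s)^3 · (2s)^2 = 108s^5
Ksp = 108 × (6.3×10⁻⁷)^5 = 1.1×10⁻²⁹

Ksp = 1.1×10⁻²⁹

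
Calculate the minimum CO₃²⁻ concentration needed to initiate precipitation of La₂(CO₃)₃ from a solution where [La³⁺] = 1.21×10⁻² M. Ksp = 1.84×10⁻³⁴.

1.08×10⁻¹⁰ M

Each salt precipitates once Q = Ksp for that salt.
La₂(CO₃)₃(s) ⇌ 2 La³⁺(aq) + 3 CO₃²⁻(aq)
Ksp = [La³⁺]^2[CO₃²⁻]^3 = [CO₃²⁻]^3(1.21×10⁻²)^2
[CO₃²⁻]^3 = 1.84×10⁻³⁴ / (1.21×10⁻²)^2 = 1.26×10⁻³⁰
[CO₃²⁻] = 1.08×10⁻¹⁰ M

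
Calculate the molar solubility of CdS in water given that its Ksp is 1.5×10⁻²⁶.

CdS(s) ⇌ Cd²⁺(aq) + S²⁻(aq)
With molar solubility s: [Cd²⁺] = s, [S²⁻] = s.
Ksp = [Cd²⁺][S²⁻] = s · s = s^2
s^2 = 1.5×10⁻²⁶
s = 1.2×10⁻¹³ M

1.2×10⁻¹³ M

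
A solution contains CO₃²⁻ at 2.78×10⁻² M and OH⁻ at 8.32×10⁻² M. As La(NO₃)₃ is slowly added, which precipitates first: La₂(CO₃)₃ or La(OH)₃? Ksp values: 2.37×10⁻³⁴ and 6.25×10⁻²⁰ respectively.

La(OH)₃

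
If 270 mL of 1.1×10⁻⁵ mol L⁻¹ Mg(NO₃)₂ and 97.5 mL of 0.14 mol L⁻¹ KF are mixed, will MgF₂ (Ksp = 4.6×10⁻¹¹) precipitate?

Yes

The combined volume is 367.5 mL.
[Mg²⁺] = (1.1×10⁻⁵)(270)/367.5 = 8.1×10⁻⁶ mol L⁻¹
[F⁻] = (0.14)(97.5)/367.5 = 3.7×10⁻² mol L⁻¹
Q = [Mg²⁺][F⁻]^2 = 1.1×10⁻⁸
Because Q > Ksp (1.1×10⁻⁸ vs 4.6×10⁻¹¹), a precipitate of MgF₂ forms.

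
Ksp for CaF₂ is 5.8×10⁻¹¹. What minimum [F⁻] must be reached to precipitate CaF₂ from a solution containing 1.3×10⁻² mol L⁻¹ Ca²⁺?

A salt starts to precipitate once the ion product Q reaches its Ksp.
CaF₂(s) ⇌ Ca²⁺(aq) + 2 F⁻(aq)
Ksp = [Ca²⁺][F⁻]^2 = [F⁻]^2(1.3×10⁻²)
[F⁻]^2 = 5.8×10⁻¹¹ / (1.3×10⁻²) = 4.5×10⁻⁹
[F⁻] = 6.7×10⁻⁵ mol L⁻¹

6.7×10⁻⁵ M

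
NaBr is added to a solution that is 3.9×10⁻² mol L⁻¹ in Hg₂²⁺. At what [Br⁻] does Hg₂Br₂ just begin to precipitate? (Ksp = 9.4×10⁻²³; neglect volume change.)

4.9×10⁻¹¹ M

The threshold for precipitation is Q = Ksp.
Hg₂Br₂(s) ⇌ Hg₂²⁺(aq) + 2 Br⁻(aq)
Ksp = [Hg₂²⁺][Br⁻]^2 = [Br⁻]^2(3.9×10⁻²)
[Br⁻]^2 = 9.4×10⁻²³ / (3.9×10⁻²) = 2.4×10⁻²¹
[Br⁻] = 4.9×10⁻¹¹ mol L⁻¹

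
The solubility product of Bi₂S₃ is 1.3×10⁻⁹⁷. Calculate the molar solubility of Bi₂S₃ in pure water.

1.6×10⁻²⁰ M

Bi₂S₃(s) ⇌ 2 Bi³⁺(aq) + 3 S²⁻(aq)
Let s be the molar solubility. Then [Bi³⁺] = 2s and [S²⁻] = 3s.
Ksp = [Bi³⁺]^2[S²⁻]^3 = (2s)^2 · (3s)^3 = 108s^5
108s^5 = 1.3×10⁻⁹⁷  ⇒  s^5 = 1.2×10⁻⁹⁹
Taking the 5th root, s = 1.6×10⁻²⁰ M.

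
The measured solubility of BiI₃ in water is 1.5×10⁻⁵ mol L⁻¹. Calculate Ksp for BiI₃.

BiI₃(s) ⇌ Bi³⁺(aq) + 3 I⁻(aq)
Call the molar solubility s, so that [Bi³⁺] = s and [I⁻] = 3s.
Ksp = [Bi³⁺][I⁻]^3 = s · (3s)^3 = 27s^4
Ksp = 27 × (1.5×10⁻⁵)^4 = 1.4×10⁻¹⁸

Ksp = 1.4×10⁻¹⁸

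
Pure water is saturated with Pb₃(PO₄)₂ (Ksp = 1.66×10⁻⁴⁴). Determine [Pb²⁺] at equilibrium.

2.06×10⁻⁹ M

Pb₃(PO₄)₂(s) ⇌ 3 Pb²⁺(aq) + 2 PO₄³⁻(aq)
For each mole of Pb₃(PO₄)₂ that dissolves per liter, [Pb²⁺] = 3s and [PO₄³⁻] = 2s; let s denote this solubility.
Ksp = [Pb²⁺]^3[PO₄³⁻]^2 = (3s)^3 · (2s)^2 = 108s^5 = 1.66×10⁻⁴⁴
s = 6.88×10⁻¹⁰ mol L⁻¹
[Pb²⁺] = 3s = 2.06×10⁻⁹ mol L⁻¹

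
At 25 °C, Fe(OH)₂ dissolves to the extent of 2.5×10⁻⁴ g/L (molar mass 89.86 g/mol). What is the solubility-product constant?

Convert to molarity: s = 2.5×10⁻⁴ / 89.86 = 2.782×10⁻⁶ mol/L
Fe(OH)₂(s) ⇌ Fe²⁺(aq) + 2 OH⁻(aq)
Call the molar solubility s, so that [Fe²⁺] = s and [OH⁻] = 2s.
Ksp = [Fe²⁺][OH⁻]^2 = s · (2s)^2 = 4s^3
Ksp = 4 × (2.782×10⁻⁶)^3 = 8.6×10⁻¹⁷

Ksp = 8.6×10⁻¹⁷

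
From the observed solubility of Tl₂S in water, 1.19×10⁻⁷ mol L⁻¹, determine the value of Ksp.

Tl₂S(s) ⇌ 2 Tl⁺(aq) + S²⁻(aq)
For each mole of Tl₂S that dissolves per liter, [Tl⁺] = 2s and [S²⁻] = s; let s denote this solubility.
Ksp = [Tl⁺]^2[S²⁻] = (2s)^2 · s = 4s^3
Ksp = 4 × (1.19×10⁻⁷)^3 = 6.74×10⁻²¹

Ksp = 6.74×10⁻²¹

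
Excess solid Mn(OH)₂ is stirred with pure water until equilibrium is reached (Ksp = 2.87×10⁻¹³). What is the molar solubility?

4.16×10⁻⁵ M

Mn(OH)₂(s) ⇌ Mn²⁺(aq) + 2 OH⁻(aq)
If s mol/L of Mn(OH)₂ dissolves, [Mn²⁺] = s and [OH⁻] = 2s.
Ksp = [Mn²⁺][OH⁻]^2 = s · (2s)^2 = 4s^3
4s^3 = 2.87×10⁻¹³  ⇒  s^3 = 7.18×10⁻¹⁴
s = 4.16×10⁻⁵ M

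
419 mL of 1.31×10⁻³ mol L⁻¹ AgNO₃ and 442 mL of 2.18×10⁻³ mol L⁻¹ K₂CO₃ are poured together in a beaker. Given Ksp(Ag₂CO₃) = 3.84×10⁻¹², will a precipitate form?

Yes

The combined volume is 861 mL.
[Ag⁺] = (1.31×10⁻³)(419)/861 = 6.38×10⁻⁴ mol L⁻¹
[CO₃²⁻] = (2.18×10⁻³)(442)/861 = 1.12×10⁻³ mol L⁻¹
Q = [Ag⁺]^2[CO₃²⁻] = 4.55×10⁻¹⁰
Because Q > Ksp (4.55×10⁻¹⁰ vs 3.84×10⁻¹²), a precipitate of Ag₂CO₃ forms.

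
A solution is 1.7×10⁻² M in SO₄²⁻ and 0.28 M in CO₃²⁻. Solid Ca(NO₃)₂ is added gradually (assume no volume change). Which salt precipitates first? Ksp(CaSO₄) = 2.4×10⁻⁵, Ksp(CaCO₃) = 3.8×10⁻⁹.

Precipitation of each salt begins when its ion product equals Ksp.
For CaSO₄: [Ca²⁺] = (Ksp/[SO₄²⁻]) = 1.4×10⁻³ M
For CaCO₃: [Ca²⁺] = (Ksp/[CO₃²⁻]) = 1.4×10⁻⁸ M
CaCO₃ requires the lower [Ca²⁺], so it precipitates first.

CaCO₃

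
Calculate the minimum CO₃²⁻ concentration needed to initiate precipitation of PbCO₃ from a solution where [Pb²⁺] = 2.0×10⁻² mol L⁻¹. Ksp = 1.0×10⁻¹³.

5.0×10⁻¹² M

A salt starts to precipitate once the ion product Q reaches its Ksp.
PbCO₃(s) ⇌ Pb²⁺(aq) + CO₃²⁻(aq)
Ksp = [Pb²⁺][CO₃²⁻] = [CO₃²⁻](2.0×10⁻²)
[CO₃²⁻] = 1.0×10⁻¹³ / (2.0×10⁻²) = 5.0×10⁻¹²
[CO₃²⁻] = 5.0×10⁻¹² mol L⁻¹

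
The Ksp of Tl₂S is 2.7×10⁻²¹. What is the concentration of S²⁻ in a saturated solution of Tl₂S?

Tl₂S(s) ⇌ 2 Tl⁺(aq) + S²⁻(aq)
Call the molar solubility s, so that [Tl⁺] = 2s and [S²⁻] = s.
Ksp = [Tl⁺]^2[S²⁻] = (2s)^2 · s = 4s^3 = 2.7×10⁻²¹
s = 8.8×10⁻⁸ M
[S²⁻] = s = 8.8×10⁻⁸ M

8.8×10⁻⁸ M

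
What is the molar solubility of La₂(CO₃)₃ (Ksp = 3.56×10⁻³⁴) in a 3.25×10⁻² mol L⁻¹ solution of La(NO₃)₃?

La₂(CO₃)₃(s) ⇌ 2 La³⁺(aq) + 3 CO₃²⁻(aq)
With La³⁺ already at 3.25×10⁻² mol L⁻¹ and s small, take [La³⁺] ≈ 3.25×10⁻² mol L⁻¹ and [CO₃²⁻] = 3s.
Ksp = [La³⁺]^2[CO₃²⁻]^3 = (3.25×10⁻²)^2(3s)^3
(3s)^3 = 3.56×10⁻³⁴ / (3.25×10⁻²)^2 = 3.37×10⁻³¹
s = 2.32×10⁻¹¹ mol L⁻¹

2.32×10⁻¹¹ M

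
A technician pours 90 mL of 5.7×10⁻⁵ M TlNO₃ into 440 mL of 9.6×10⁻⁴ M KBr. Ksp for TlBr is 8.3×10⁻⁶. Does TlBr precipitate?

No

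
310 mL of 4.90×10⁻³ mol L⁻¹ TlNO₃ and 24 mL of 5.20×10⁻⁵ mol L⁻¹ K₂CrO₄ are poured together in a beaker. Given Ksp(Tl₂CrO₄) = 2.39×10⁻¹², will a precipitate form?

Yes

After mixing, V = 310 mL + 24 mL = 334 mL.
[Tl⁺] = (4.90×10⁻³)(310)/334 = 4.55×10⁻³ mol L⁻¹
[CrO₄²⁻] = (5.20×10⁻⁵)(24)/334 = 3.74×10⁻⁶ mol L⁻¹
Q = [Tl⁺]^2[CrO₄²⁻] = 7.73×10⁻¹¹
Because Q > Ksp (7.73×10⁻¹¹ vs 2.39×10⁻¹²), a precipitate of Tl₂CrO₄ forms.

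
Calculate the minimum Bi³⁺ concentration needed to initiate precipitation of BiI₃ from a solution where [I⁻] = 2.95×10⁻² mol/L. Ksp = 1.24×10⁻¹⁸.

4.83×10⁻¹⁴ M

The threshold for precipitation is Q = Ksp.
BiI₃(s) ⇌ Bi³⁺(aq) + 3 I⁻(aq)
Ksp = [Bi³⁺][I⁻]^3 = [Bi³⁺](2.95×10⁻²)^3
[Bi³⁺] = 1.24×10⁻¹⁸ / (2.95×10⁻²)^3 = 4.83×10⁻¹⁴
[Bi³⁺] = 4.83×10⁻¹⁴ mol/L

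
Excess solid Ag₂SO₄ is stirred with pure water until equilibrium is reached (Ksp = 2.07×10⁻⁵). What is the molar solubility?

Ag₂SO₄(s) ⇌ 2 Ag⁺(aq) + SO₄²⁻(aq)
Call the molar solubility s, so that [Ag⁺] = 2s and [SO₄²⁻] = s.
Ksp = [Ag⁺]^2[SO₄²⁻] = (2s)^2 · s = 4s^3
4s^3 = 2.07×10⁻⁵  ⇒  s^3 = 5.18×10⁻⁶
s = (5.18×10⁻⁶)^(1/3) = 1.73×10⁻² mol L⁻¹

1.73×10⁻² M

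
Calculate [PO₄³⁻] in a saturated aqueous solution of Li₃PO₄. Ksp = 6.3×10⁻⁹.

3.9×10⁻³ M

Li₃PO₄(s) ⇌ 3 Li⁺(aq) + PO₄³⁻(aq)
With molar solubility s: [Li⁺] = 3s, [PO₄³⁻] = s.
Ksp = [Li⁺]^3[PO₄³⁻] = (3s)^3 · s = 27s^4 = 6.3×10⁻⁹
s = 3.9×10⁻³ mol L⁻¹
[PO₄³⁻] = s = 3.9×10⁻³ mol L⁻¹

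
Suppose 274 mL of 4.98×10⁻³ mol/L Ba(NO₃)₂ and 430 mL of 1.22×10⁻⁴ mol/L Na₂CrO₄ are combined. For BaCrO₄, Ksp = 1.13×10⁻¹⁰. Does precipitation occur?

Yes

After mixing, V = 274 mL + 430 mL = 704 mL.
[Ba²⁺] = (4.98×10⁻³)(274)/704 = 1.94×10⁻³ mol/L
[CrO₄²⁻] = (1.22×10⁻⁴)(430)/704 = 7.45×10⁻⁵ mol/L
Q = [Ba²⁺][CrO₄²⁻] = 1.44×10⁻⁷
Because Q > Ksp (1.44×10⁻⁷ vs 1.13×10⁻¹⁰), a precipitate of BaCrO₄ forms.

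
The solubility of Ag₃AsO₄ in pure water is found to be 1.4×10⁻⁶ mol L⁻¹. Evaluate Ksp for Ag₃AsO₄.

Ksp = 1.0×10⁻²²

Ag₃AsO₄(s) ⇌ 3 Ag⁺(aq) + AsO₄³⁻(aq)
With molar solubility s: [Ag⁺] = 3s, [AsO₄³⁻] = s.
Ksp = [Ag⁺]^3[AsO₄³⁻] = (3s)^3 · s = 27s^4
Ksp = 27 × (1.4×10⁻⁶)^4 = 1.0×10⁻²²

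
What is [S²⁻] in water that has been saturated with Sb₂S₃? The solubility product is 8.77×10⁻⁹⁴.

2.88×10⁻¹⁹ M

Sb₂S₃(s) ⇌ 2 Sb³⁺(aq) + 3 S²⁻(aq)
For each mole of Sb₂S₃ that dissolves per liter, [Sb³⁺] = 2s and [S²⁻] = 3s; let s denote this solubility.
Ksp = [Sb³⁺]^2[S²⁻]^3 = (2s)^2 · (3s)^3 = 108s^5 = 8.77×10⁻⁹⁴
s = 9.59×10⁻²⁰ mol/L
[S²⁻] = 3s = 2.88×10⁻¹⁹ mol/L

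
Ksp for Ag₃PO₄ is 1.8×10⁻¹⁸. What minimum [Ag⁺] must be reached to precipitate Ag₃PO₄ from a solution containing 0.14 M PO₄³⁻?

A salt starts to precipitate once the ion product Q reaches its Ksp.
Ag₃PO₄(s) ⇌ 3 Ag⁺(aq) + PO₄³⁻(aq)
Ksp = [Ag⁺]^3[PO₄³⁻] = [Ag⁺]^3(0.14)
[Ag⁺]^3 = 1.8×10⁻¹⁸ / (0.14) = 1.3×10⁻¹⁷
[Ag⁺] = 2.3×10⁻⁶ M

2.3×10⁻⁶ M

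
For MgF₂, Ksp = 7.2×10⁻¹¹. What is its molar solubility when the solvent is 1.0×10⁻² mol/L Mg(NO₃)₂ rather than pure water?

4.2×10⁻⁵ M

MgF₂(s) ⇌ Mg²⁺(aq) + 2 F⁻(aq)
Mg²⁺ is already present at 1.0×10⁻² mol/L. If s mol/L of MgF₂ dissolves, [F⁻] = 2s while [Mg²⁺] ≈ 1.0×10⁻² mol/L.
Ksp = [Mg²⁺][F⁻]^2 = (1.0×10⁻²)(2s)^2
(2s)^2 = 7.2×10⁻¹¹ / (1.0×10⁻²) = 7.2×10⁻⁹
s = 4.2×10⁻⁵ mol/L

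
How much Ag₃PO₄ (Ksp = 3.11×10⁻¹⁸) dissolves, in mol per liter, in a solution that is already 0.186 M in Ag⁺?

4.83×10⁻¹⁶ M

Ag₃PO₄(s) ⇌ 3 Ag⁺(aq) + PO₄³⁻(aq)
With Ag⁺ already at 0.186 M and s small, take [Ag⁺] ≈ 0.186 M and [PO₄³⁻] = s.
Ksp = [Ag⁺]^3[PO₄³⁻] = (0.186)^3s
s = 3.11×10⁻¹⁸ / (0.186)^3 = 4.83×10⁻¹⁶
s = 4.83×10⁻¹⁶ M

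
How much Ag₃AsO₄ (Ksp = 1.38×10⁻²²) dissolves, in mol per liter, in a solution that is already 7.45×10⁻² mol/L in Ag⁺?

3.34×10⁻¹⁹ M

Ag₃AsO₄(s) ⇌ 3 Ag⁺(aq) + AsO₄³⁻(aq)
Let s be the solubility of Ag₃AsO₄ here. The common ion gives [Ag⁺] ≈ 7.45×10⁻² mol/L, and [AsO₄³⁻] = s.
Ksp = [Ag⁺]^3[AsO₄³⁻] = (7.45×10⁻²)^3s
s = 1.38×10⁻²² / (7.45×10⁻²)^3 = 3.34×10⁻¹⁹
s = 3.34×10⁻¹⁹ mol/L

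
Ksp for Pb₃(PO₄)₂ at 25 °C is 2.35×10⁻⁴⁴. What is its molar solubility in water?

7.37×10⁻¹⁰ M

Pb₃(PO₄)₂(s) ⇌ 3 Pb²⁺(aq) + 2 PO₄³⁻(aq)
Let s be the molar solubility. Then [Pb²⁺] = 3s and [PO₄³⁻] = 2s.
Ksp = [Pb²⁺]^3[PO₄³⁻]^2 = (3s)^3 · (2s)^2 = 108s^5
108s^5 = 2.35×10⁻⁴⁴  ⇒  s^5 = 2.18×10⁻⁴⁶
s = (2.18×10⁻⁴⁶)^(1/5) = 7.37×10⁻¹⁰ M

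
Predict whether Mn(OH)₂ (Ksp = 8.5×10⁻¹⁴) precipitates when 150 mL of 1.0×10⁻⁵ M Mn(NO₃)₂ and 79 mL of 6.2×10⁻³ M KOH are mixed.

After mixing, V = 150 mL + 79 mL = 229 mL.
[Mn²⁺] = (1.0×10⁻⁵)(150)/229 = 6.6×10⁻⁶ M
[OH⁻] = (6.2×10⁻³)(79)/229 = 2.1×10⁻³ M
Q = [Mn²⁺][OH⁻]^2 = 3.0×10⁻¹¹
Q = 3.0×10⁻¹¹ > Ksp = 8.5×10⁻¹⁴, so the solution is supersaturated and Mn(OH)₂ precipitates.

Yes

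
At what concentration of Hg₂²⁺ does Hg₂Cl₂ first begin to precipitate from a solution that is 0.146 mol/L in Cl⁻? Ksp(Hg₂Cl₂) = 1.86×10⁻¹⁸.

8.73×10⁻¹⁷ M

A salt starts to precipitate once the ion product Q reaches its Ksp.
Hg₂Cl₂(s) ⇌ Hg₂²⁺(aq) + 2 Cl⁻(aq)
Ksp = [Hg₂²⁺][Cl⁻]^2 = [Hg₂²⁺](0.146)^2
[Hg₂²⁺] = 1.86×10⁻¹⁸ / (0.146)^2 = 8.73×10⁻¹⁷
[Hg₂²⁺] = 8.73×10⁻¹⁷ mol/L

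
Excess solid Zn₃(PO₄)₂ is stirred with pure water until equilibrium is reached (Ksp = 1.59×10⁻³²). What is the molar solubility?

Zn₃(PO₄)₂(s) ⇌ 3 Zn²⁺(aq) + 2 PO₄³⁻(aq)
Let s be the molar solubility. Then [Zn²⁺] = 3s and [PO₄³⁻] = 2s.
Ksp = [Zn²⁺]^3[PO₄³⁻]^2 = (3s)^3 · (2s)^2 = 108s^5
108s^5 = 1.59×10⁻³²  ⇒  s^5 = 1.47×10⁻³⁴
s = 1.71×10⁻⁷ mol/L

1.71×10⁻⁷ M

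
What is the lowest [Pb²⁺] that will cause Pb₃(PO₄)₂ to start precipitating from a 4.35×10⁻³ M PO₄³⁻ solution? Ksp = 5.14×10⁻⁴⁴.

1.40×10⁻¹³ M

Precipitation begins when Q = Ksp.
Pb₃(PO₄)₂(s) ⇌ 3 Pb²⁺(aq) + 2 PO₄³⁻(aq)
Ksp = [Pb²⁺]^3[PO₄³⁻]^2 = [Pb²⁺]^3(4.35×10⁻³)^2
[Pb²⁺]^3 = 5.14×10⁻⁴⁴ / (4.35×10⁻³)^2 = 2.72×10⁻³⁹
[Pb²⁺] = 1.40×10⁻¹³ M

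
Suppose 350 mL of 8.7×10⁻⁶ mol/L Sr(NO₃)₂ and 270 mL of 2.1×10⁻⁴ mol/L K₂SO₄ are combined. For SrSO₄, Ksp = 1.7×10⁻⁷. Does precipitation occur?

No

The combined volume is 620 mL.
[Sr²⁺] = (8.7×10⁻⁶)(350)/620 = 4.9×10⁻⁶ mol/L
[SO₄²⁻] = (2.1×10⁻⁴)(270)/620 = 9.1×10⁻⁵ mol/L
Q = [Sr²⁺][SO₄²⁻] = 4.5×10⁻¹⁰
Q < Ksp (4.5×10⁻¹⁰ vs 1.7×10⁻⁷); the solution remains unsaturated and no precipitate forms.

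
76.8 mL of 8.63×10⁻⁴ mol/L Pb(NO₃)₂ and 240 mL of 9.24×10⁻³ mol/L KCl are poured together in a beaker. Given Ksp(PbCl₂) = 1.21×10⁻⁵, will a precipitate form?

Total volume after mixing = 76.8 + 240 = 316.8 mL.
[Pb²⁺] = (8.63×10⁻⁴)(76.8)/316.8 = 2.09×10⁻⁴ mol/L
[Cl⁻] = (9.24×10⁻³)(240)/316.8 = 7.00×10⁻³ mol/L
Q = [Pb²⁺][Cl⁻]^2 = 1.03×10⁻⁸
Since Q (1.03×10⁻⁸) is less than Ksp (1.21×10⁻⁵), no PbCl₂ precipitates.

No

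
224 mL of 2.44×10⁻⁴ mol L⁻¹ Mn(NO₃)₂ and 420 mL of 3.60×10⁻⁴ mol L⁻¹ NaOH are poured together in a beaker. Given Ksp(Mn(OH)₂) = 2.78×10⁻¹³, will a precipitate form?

Yes

After mixing, V = 224 mL + 420 mL = 644 mL.
[Mn²⁺] = (2.44×10⁻⁴)(224)/644 = 8.49×10⁻⁵ mol L⁻¹
[OH⁻] = (3.60×10⁻⁴)(420)/644 = 2.35×10⁻⁴ mol L⁻¹
Q = [Mn²⁺][OH⁻]^2 = 4.68×10⁻¹²
Q = 4.68×10⁻¹² > Ksp = 2.78×10⁻¹³, so the solution is supersaturated and Mn(OH)₂ precipitates.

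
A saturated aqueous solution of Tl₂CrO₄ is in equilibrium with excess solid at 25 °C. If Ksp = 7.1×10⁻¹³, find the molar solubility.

Tl₂CrO₄(s) ⇌ 2 Tl⁺(aq) + CrO₄²⁻(aq)
Call the molar solubility s, so that [Tl⁺] = 2s and [CrO₄²⁻] = s.
Ksp = [Tl⁺]^2[CrO₄²⁻] = (2s)^2 · s = 4s^3
4s^3 = 7.1×10⁻¹³  ⇒  s^3 = 1.8×10⁻¹³
s = (1.8×10⁻¹³)^(1/3) = 5.6×10⁻⁵ mol L⁻¹

5.6×10⁻⁵ M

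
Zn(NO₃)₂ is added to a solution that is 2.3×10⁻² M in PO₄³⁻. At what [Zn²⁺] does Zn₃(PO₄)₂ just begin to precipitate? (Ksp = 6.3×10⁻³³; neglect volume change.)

A salt starts to precipitate once the ion product Q reaches its Ksp.
Zn₃(PO₄)₂(s) ⇌ 3 Zn²⁺(aq) + 2 PO₄³⁻(aq)
Ksp = [Zn²⁺]^3[PO₄³⁻]^2 = [Zn²⁺]^3(2.3×10⁻²)^2
[Zn²⁺]^3 = 6.3×10⁻³³ / (2.3×10⁻²)^2 = 1.2×10⁻²⁹
[Zn²⁺] = 2.3×10⁻¹⁰ M

2.3×10⁻¹⁰ M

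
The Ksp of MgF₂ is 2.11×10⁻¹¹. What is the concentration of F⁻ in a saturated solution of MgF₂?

MgF₂(s) ⇌ Mg²⁺(aq) + 2 F⁻(aq)
With molar solubility s: [Mg²⁺] = s, [F⁻] = 2s.
Ksp = [Mg²⁺][F⁻]^2 = s · (2s)^2 = 4s^3 = 2.11×10⁻¹¹
s = 1.74×10⁻⁴ M
[F⁻] = 2s = 3.48×10⁻⁴ M

3.48×10⁻⁴ M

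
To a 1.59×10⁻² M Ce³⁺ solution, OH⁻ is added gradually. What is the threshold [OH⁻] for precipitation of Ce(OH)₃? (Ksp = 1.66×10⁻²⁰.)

Each salt precipitates once Q = Ksp for that salt.
Ce(OH)₃(s) ⇌ Ce³⁺(aq) + 3 OH⁻(aq)
Ksp = [Ce³⁺][OH⁻]^3 = [OH⁻]^3(1.59×10⁻²)
[OH⁻]^3 = 1.66×10⁻²⁰ / (1.59×10⁻²) = 1.04×10⁻¹⁸
[OH⁻] = 1.01×10⁻⁶ M

1.01×10⁻⁶ M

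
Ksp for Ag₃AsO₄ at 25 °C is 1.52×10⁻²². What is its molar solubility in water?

Ag₃AsO₄(s) ⇌ 3 Ag⁺(aq) + AsO₄³⁻(aq)
Let s be the molar solubility. Then [Ag⁺] = 3s and [AsO₄³⁻] = s.
Ksp = [Ag⁺]^3[AsO₄³⁻] = (3s)^3 · s = 27s^4
27s^4 = 1.52×10⁻²²  ⇒  s^4 = 5.63×10⁻²⁴
Taking the 4th root, s = 1.54×10⁻⁶ mol L⁻¹.

1.54×10⁻⁶ M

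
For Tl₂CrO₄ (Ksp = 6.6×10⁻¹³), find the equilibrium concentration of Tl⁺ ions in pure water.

Tl₂CrO₄(s) ⇌ 2 Tl⁺(aq) + CrO₄²⁻(aq)
Call the molar solubility s, so that [Tl⁺] = 2s and [CrO₄²⁻] = s.
Ksp = [Tl⁺]^2[CrO₄²⁻] = (2s)^2 · s = 4s^3 = 6.6×10⁻¹³
s = 5.5×10⁻⁵ M
[Tl⁺] = 2s = 1.1×10⁻⁴ M

1.1×10⁻⁴ M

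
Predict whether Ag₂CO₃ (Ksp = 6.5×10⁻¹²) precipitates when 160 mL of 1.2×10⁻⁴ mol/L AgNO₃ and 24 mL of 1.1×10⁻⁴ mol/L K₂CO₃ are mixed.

After mixing, V = 160 mL + 24 mL = 184 mL.
[Ag⁺] = (1.2×10⁻⁴)(160)/184 = 1.0×10⁻⁴ mol/L
[CO₃²⁻] = (1.1×10⁻⁴)(24)/184 = 1.4×10⁻⁵ mol/L
Q = [Ag⁺]^2[CO₃²⁻] = 1.6×10⁻¹³
Q = 1.6×10⁻¹³ < Ksp = 6.5×10⁻¹², so the solution is unsaturated and no precipitate forms.

No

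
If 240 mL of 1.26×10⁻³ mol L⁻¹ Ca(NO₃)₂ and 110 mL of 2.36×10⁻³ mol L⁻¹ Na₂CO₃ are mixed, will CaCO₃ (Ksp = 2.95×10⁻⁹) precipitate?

Total volume after mixing = 240 + 110 = 350 mL.
[Ca²⁺] = (1.26×10⁻³)(240)/350 = 8.64×10⁻⁴ mol L⁻¹
[CO₃²⁻] = (2.36×10⁻³)(110)/350 = 7.42×10⁻⁴ mol L⁻¹
Q = [Ca²⁺][CO₃²⁻] = 6.41×10⁻⁷
Q = 6.41×10⁻⁷ > Ksp = 2.95×10⁻⁹, so the solution is supersaturated and CaCO₃ precipitates.

Yes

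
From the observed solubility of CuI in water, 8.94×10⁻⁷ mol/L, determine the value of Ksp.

Ksp = 7.99×10⁻¹³

CuI(s) ⇌ Cu⁺(aq) + I⁻(aq)
With molar solubility s: [Cu⁺] = s, [I⁻] = s.
Ksp = [Cu⁺][I⁻] = s · s = s^2
Ksp = (8.94×10⁻⁷)^2 = 7.99×10⁻¹³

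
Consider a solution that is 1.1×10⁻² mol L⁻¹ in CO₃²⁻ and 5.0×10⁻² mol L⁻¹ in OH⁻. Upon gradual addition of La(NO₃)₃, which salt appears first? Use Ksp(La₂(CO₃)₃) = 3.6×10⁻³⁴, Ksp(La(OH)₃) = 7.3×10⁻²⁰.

La(OH)₃

A salt starts to precipitate once the ion product Q reaches its Ksp.
For La₂(CO₃)₃: [La³⁺] = (Ksp/[CO₃²⁻]^3)^(1/2) = 1.6×10⁻¹⁴ mol L⁻¹
For La(OH)₃: [La³⁺] = (Ksp/[OH⁻]^3) = 5.8×10⁻¹⁶ mol L⁻¹
The smaller threshold [La³⁺] is reached first, so La(OH)₃ precipitates first.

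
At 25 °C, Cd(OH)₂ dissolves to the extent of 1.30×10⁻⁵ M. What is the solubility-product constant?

Ksp = 8.79×10⁻¹⁵

Cd(OH)₂(s) ⇌ Cd²⁺(aq) + 2 OH⁻(aq)
If s mol/L of Cd(OH)₂ dissolves, [Cd²⁺] = s and [OH⁻] = 2s.
Ksp = [Cd²⁺][OH⁻]^2 = s · (2s)^2 = 4s^3
Ksp = 4 × (1.30×10⁻⁵)^3 = 8.79×10⁻¹⁵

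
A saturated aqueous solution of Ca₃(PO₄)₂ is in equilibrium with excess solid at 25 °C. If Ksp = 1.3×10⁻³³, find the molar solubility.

1.0×10⁻⁷ M

Ca₃(PO₄)₂(s) ⇌ 3 Ca²⁺(aq) + 2 PO₄³⁻(aq)
For each mole of Ca₃(PO₄)₂ that dissolves per liter, [Ca²⁺] = 3s and [PO₄³⁻] = 2s; let s denote this solubility.
Ksp = [Ca²⁺]^3[PO₄³⁻]^2 = (3s)^3 · (2s)^2 = 108s^5
108s^5 = 1.3×10⁻³³  ⇒  s^5 = 1.2×10⁻³⁵
s = (1.2×10⁻³⁵)^(1/5) = 1.0×10⁻⁷ mol/L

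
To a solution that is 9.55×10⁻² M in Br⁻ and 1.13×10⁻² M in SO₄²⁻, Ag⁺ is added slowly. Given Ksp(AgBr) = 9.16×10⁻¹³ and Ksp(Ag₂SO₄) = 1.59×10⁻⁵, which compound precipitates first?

AgBr

The threshold for precipitation is Q = Ksp.
For AgBr: [Ag⁺] = (Ksp/[Br⁻]) = 9.59×10⁻¹² M
For Ag₂SO₄: [Ag⁺] = (Ksp/[SO₄²⁻])^(1/2) = 3.75×10⁻² M
Since AgBr needs less Ag⁺ to reach saturation, it precipitates first.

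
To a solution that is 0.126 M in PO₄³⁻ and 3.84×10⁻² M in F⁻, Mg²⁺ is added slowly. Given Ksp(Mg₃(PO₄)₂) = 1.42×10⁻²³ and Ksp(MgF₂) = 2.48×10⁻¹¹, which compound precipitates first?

A salt starts to precipitate once the ion product Q reaches its Ksp.
For Mg₃(PO₄)₂: [Mg²⁺] = (Ksp/[PO₄³⁻]^2)^(1/3) = 9.63×10⁻⁸ M
For MgF₂: [Mg²⁺] = (Ksp/[F⁻]^2) = 1.68×10⁻⁸ M
The smaller threshold [Mg²⁺] is reached first, so MgF₂ precipitates first.

MgF₂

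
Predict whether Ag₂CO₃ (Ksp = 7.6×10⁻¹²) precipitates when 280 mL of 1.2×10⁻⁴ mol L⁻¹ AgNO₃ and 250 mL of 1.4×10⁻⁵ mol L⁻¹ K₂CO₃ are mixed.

Total volume after mixing = 280 + 250 = 530 mL.
[Ag⁺] = (1.2×10⁻⁴)(280)/530 = 6.3×10⁻⁵ mol L⁻¹
[CO₃²⁻] = (1.4×10⁻⁵)(250)/530 = 6.6×10⁻⁶ mol L⁻¹
Q = [Ag⁺]^2[CO₃²⁻] = 2.7×10⁻¹⁴
Q = 2.7×10⁻¹⁴ < Ksp = 7.6×10⁻¹², so the solution is unsaturated and no precipitate forms.

No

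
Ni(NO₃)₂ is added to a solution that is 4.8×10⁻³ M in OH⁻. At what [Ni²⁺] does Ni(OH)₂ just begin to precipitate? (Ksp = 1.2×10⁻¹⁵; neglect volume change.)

5.2×10⁻¹¹ M

A salt starts to precipitate once the ion product Q reaches its Ksp.
Ni(OH)₂(s) ⇌ Ni²⁺(aq) + 2 OH⁻(aq)
Ksp = [Ni²⁺][OH⁻]^2 = [Ni²⁺](4.8×10⁻³)^2
[Ni²⁺] = 1.2×10⁻¹⁵ / (4.8×10⁻³)^2 = 5.2×10⁻¹¹
[Ni²⁺] = 5.2×10⁻¹¹ M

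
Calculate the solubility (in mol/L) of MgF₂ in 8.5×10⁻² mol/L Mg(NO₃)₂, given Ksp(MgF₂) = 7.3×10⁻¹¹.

1.5×10⁻⁵ M

MgF₂(s) ⇌ Mg²⁺(aq) + 2 F⁻(aq)
With Mg²⁺ already at 8.5×10⁻² mol/L and s small, take [Mg²⁺] ≈ 8.5×10⁻² mol/L and [F⁻] = 2s.
Ksp = [Mg²⁺][F⁻]^2 = (8.5×10⁻²)(2s)^2
(2s)^2 = 7.3×10⁻¹¹ / (8.5×10⁻²) = 8.6×10⁻¹⁰
s = 1.5×10⁻⁵ mol/L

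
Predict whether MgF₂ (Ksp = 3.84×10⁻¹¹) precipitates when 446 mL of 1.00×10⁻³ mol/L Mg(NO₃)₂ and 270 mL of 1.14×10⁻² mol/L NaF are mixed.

Total volume after mixing = 446 + 270 = 716 mL.
[Mg²⁺] = (1.00×10⁻³)(446)/716 = 6.23×10⁻⁴ mol/L
[F⁻] = (1.14×10⁻²)(270)/716 = 4.30×10⁻³ mol/L
Q = [Mg²⁺][F⁻]^2 = 1.15×10⁻⁸
Since Q (1.15×10⁻⁸) exceeds Ksp (3.84×10⁻¹¹), MgF₂ will precipitate.

Yes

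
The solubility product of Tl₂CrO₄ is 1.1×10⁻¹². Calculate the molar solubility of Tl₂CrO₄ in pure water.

Tl₂CrO₄(s) ⇌ 2 Tl⁺(aq) + CrO₄²⁻(aq)
Call the molar solubility s, so that [Tl⁺] = 2s and [CrO₄²⁻] = s.
Ksp = [Tl⁺]^2[CrO₄²⁻] = (2s)^2 · s = 4s^3
4s^3 = 1.1×10⁻¹²  ⇒  s^3 = 2.8×10⁻¹³
s = (2.8×10⁻¹³)^(1/3) = 6.5×10⁻⁵ M

6.5×10⁻⁵ M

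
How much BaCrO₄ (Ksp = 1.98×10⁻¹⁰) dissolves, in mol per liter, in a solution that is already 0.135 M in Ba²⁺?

1.47×10⁻⁹ M

BaCrO₄(s) ⇌ Ba²⁺(aq) + CrO₄²⁻(aq)
Ba²⁺ is already present at 0.135 M. If s mol/L of BaCrO₄ dissolves, [CrO₄²⁻] = s while [Ba²⁺] ≈ 0.135 M.
Ksp = [Ba²⁺][CrO₄²⁻] = (0.135)s
s = 1.98×10⁻¹⁰ / (0.135) = 1.47×10⁻⁹
s = 1.47×10⁻⁹ M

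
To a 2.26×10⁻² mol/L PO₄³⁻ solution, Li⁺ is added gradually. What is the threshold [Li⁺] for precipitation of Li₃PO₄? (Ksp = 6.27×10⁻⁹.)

Precipitation begins when Q = Ksp.
Li₃PO₄(s) ⇌ 3 Li⁺(aq) + PO₄³⁻(aq)
Ksp = [Li⁺]^3[PO₄³⁻] = [Li⁺]^3(2.26×10⁻²)
[Li⁺]^3 = 6.27×10⁻⁹ / (2.26×10⁻²) = 2.77×10⁻⁷
[Li⁺] = 6.52×10⁻³ mol/L

6.52×10⁻³ M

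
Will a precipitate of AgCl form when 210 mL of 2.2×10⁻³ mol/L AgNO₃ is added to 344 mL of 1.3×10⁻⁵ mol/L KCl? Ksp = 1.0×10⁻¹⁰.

Yes

Total volume after mixing = 210 + 344 = 554 mL.
[Ag⁺] = (2.2×10⁻³)(210)/554 = 8.3×10⁻⁴ mol/L
[Cl⁻] = (1.3×10⁻⁵)(344)/554 = 8.1×10⁻⁶ mol/L
Q = [Ag⁺][Cl⁻] = 6.7×10⁻⁹
Since Q (6.7×10⁻⁹) exceeds Ksp (1.0×10⁻¹⁰), AgCl will precipitate.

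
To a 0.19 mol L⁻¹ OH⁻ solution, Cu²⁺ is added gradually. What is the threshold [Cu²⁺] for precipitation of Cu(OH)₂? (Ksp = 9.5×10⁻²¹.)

2.6×10⁻¹⁹ M

Precipitation of each salt begins when its ion product equals Ksp.
Cu(OH)₂(s) ⇌ Cu²⁺(aq) + 2 OH⁻(aq)
Ksp = [Cu²⁺][OH⁻]^2 = [Cu²⁺](0.19)^2
[Cu²⁺] = 9.5×10⁻²¹ / (0.19)^2 = 2.6×10⁻¹⁹
[Cu²⁺] = 2.6×10⁻¹⁹ mol L⁻¹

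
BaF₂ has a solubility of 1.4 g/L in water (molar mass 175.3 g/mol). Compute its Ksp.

Ksp = 2.0×10⁻⁶

s = (1.4 g L⁻¹)/(175.3 g mol⁻¹) = 7.986×10⁻³ M
BaF₂(s) ⇌ Ba²⁺(aq) + 2 F⁻(aq)
With molar solubility s: [Ba²⁺] = s, [F⁻] = 2s.
Ksp = [Ba²⁺][F⁻]^2 = s · (2s)^2 = 4s^3
Ksp = 4 × (7.986×10⁻³)^3 = 2.0×10⁻⁶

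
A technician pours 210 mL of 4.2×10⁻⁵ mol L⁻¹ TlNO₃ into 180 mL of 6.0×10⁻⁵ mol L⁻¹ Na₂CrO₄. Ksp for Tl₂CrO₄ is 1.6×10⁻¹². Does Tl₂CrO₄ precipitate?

No

Total volume after mixing = 210 + 180 = 390 mL.
[Tl⁺] = (4.2×10⁻⁵)(210)/390 = 2.3×10⁻⁵ mol L⁻¹
[CrO₄²⁻] = (6.0×10⁻⁵)(180)/390 = 2.8×10⁻⁵ mol L⁻¹
Q = [Tl⁺]^2[CrO₄²⁻] = 1.4×10⁻¹⁴
Since Q (1.4×10⁻¹⁴) is less than Ksp (1.6×10⁻¹²), no Tl₂CrO₄ precipitates.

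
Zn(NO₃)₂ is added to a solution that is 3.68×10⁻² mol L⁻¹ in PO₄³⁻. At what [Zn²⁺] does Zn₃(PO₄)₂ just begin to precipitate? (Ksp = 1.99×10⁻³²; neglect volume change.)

Precipitation of each salt begins when its ion product equals Ksp.
Zn₃(PO₄)₂(s) ⇌ 3 Zn²⁺(aq) + 2 PO₄³⁻(aq)
Ksp = [Zn²⁺]^3[PO₄³⁻]^2 = [Zn²⁺]^3(3.68×10⁻²)^2
[Zn²⁺]^3 = 1.99×10⁻³² / (3.68×10⁻²)^2 = 1.47×10⁻²⁹
[Zn²⁺] = 2.45×10⁻¹⁰ mol L⁻¹

2.45×10⁻¹⁰ M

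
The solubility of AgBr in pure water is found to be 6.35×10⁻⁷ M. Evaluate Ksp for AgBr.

Ksp = 4.03×10⁻¹³

AgBr(s) ⇌ Ag⁺(aq) + Br⁻(aq)
Let s be the molar solubility. Then [Ag⁺] = s and [Br⁻] = s.
Ksp = [Ag⁺][Br⁻] = s · s = s^2
Ksp = (6.35×10⁻⁷)^2 = 4.03×10⁻¹³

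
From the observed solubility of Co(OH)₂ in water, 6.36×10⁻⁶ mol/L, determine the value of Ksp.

Ksp = 1.03×10⁻¹⁵

Co(OH)₂(s) ⇌ Co²⁺(aq) + 2 OH⁻(aq)
Call the molar solubility s, so that [Co²⁺] = s and [OH⁻] = 2s.
Ksp = [Co²⁺][OH⁻]^2 = s · (2s)^2 = 4s^3
Ksp = 4 × (6.36×10⁻⁶)^3 = 1.03×10⁻¹⁵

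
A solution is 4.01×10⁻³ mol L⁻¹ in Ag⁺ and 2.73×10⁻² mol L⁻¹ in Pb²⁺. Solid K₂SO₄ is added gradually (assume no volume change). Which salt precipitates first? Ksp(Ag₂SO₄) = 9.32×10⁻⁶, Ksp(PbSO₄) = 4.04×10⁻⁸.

PbSO₄

A salt starts to precipitate once the ion product Q reaches its Ksp.
For Ag₂SO₄: [SO₄²⁻] = (Ksp/[Ag⁺]^2) = 0.580 mol L⁻¹
For PbSO₄: [SO₄²⁻] = (Ksp/[Pb²⁺]) = 1.48×10⁻⁶ mol L⁻¹
The smaller threshold [SO₄²⁻] is reached first, so PbSO₄ precipitates first.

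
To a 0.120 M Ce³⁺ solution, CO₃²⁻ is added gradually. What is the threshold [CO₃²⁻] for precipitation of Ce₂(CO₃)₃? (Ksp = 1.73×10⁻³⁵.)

1.06×10⁻¹¹ M

Precipitation of each salt begins when its ion product equals Ksp.
Ce₂(CO₃)₃(s) ⇌ 2 Ce³⁺(aq) + 3 CO₃²⁻(aq)
Ksp = [Ce³⁺]^2[CO₃²⁻]^3 = [CO₃²⁻]^3(0.120)^2
[CO₃²⁻]^3 = 1.73×10⁻³⁵ / (0.120)^2 = 1.20×10⁻³³
[CO₃²⁻] = 1.06×10⁻¹¹ M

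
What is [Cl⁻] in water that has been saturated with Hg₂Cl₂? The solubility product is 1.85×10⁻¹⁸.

Hg₂Cl₂(s) ⇌ Hg₂²⁺(aq) + 2 Cl⁻(aq)
Let s be the molar solubility. Then [Hg₂²⁺] = s and [Cl⁻] = 2s.
Ksp = [Hg₂²⁺][Cl⁻]^2 = s · (2s)^2 = 4s^3 = 1.85×10⁻¹⁸
s = 7.73×10⁻⁷ mol/L
[Cl⁻] = 2s = 1.55×10⁻⁶ mol/L

1.55×10⁻⁶ M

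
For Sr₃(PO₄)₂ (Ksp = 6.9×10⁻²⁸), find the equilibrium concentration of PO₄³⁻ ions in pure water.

Sr₃(PO₄)₂(s) ⇌ 3 Sr²⁺(aq) + 2 PO₄³⁻(aq)
Call the molar solubility s, so that [Sr²⁺] = 3s and [PO₄³⁻] = 2s.
Ksp = [Sr²⁺]^3[PO₄³⁻]^2 = (3s)^3 · (2s)^2 = 108s^5 = 6.9×10⁻²⁸
s = 1.4×10⁻⁶ mol L⁻¹
[PO₄³⁻] = 2s = 2.9×10⁻⁶ mol L⁻¹

2.9×10⁻⁶ M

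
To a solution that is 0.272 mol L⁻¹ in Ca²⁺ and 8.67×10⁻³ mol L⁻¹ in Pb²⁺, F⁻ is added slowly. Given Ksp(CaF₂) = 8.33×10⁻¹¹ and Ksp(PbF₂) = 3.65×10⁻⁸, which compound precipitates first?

CaF₂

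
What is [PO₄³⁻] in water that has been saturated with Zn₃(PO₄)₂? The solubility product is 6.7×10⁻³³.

Zn₃(PO₄)₂(s) ⇌ 3 Zn²⁺(aq) + 2 PO₄³⁻(aq)
If s mol/L of Zn₃(PO₄)₂ dissolves, [Zn²⁺] = 3s and [PO₄³⁻] = 2s.
Ksp = [Zn²⁺]^3[PO₄³⁻]^2 = (3s)^3 · (2s)^2 = 108s^5 = 6.7×10⁻³³
s = 1.4×10⁻⁷ mol L⁻¹
[PO₄³⁻] = 2s = 2.9×10⁻⁷ mol L⁻¹

2.9×10⁻⁷ M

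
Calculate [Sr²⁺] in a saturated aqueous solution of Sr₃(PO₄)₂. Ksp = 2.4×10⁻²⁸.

3.5×10⁻⁶ M

Sr₃(PO₄)₂(s) ⇌ 3 Sr²⁺(aq) + 2 PO₄³⁻(aq)
For each mole of Sr₃(PO₄)₂ that dissolves per liter, [Sr²⁺] = 3s and [PO₄³⁻] = 2s; let s denote this solubility.
Ksp = [Sr²⁺]^3[PO₄³⁻]^2 = (3s)^3 · (2s)^2 = 108s^5 = 2.4×10⁻²⁸
s = 1.2×10⁻⁶ M
[Sr²⁺] = 3s = 3.5×10⁻⁶ M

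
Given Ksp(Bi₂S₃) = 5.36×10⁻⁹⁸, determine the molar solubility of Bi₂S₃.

1.38×10⁻²⁰ M

Bi₂S₃(s) ⇌ 2 Bi³⁺(aq) + 3 S²⁻(aq)
Let s be the molar solubility. Then [Bi³⁺] = 2s and [S²⁻] = 3s.
Ksp = [Bi³⁺]^2[S²⁻]^3 = (2s)^2 · (3s)^3 = 108s^5
108s^5 = 5.36×10⁻⁹⁸  ⇒  s^5 = 4.96×10⁻¹⁰⁰
s = (4.96×10⁻¹⁰⁰)^(1/5) = 1.38×10⁻²⁰ mol/L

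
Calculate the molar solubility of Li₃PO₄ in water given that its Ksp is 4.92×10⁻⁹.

3.67×10⁻³ M

Li₃PO₄(s) ⇌ 3 Li⁺(aq) + PO₄³⁻(aq)
For each mole of Li₃PO₄ that dissolves per liter, [Li⁺] = 3s and [PO₄³⁻] = s; let s denote this solubility.
Ksp = [Li⁺]^3[PO₄³⁻] = (3s)^3 · s = 27s^4
27s^4 = 4.92×10⁻⁹  ⇒  s^4 = 1.82×10⁻¹⁰
s = 3.67×10⁻³ mol/L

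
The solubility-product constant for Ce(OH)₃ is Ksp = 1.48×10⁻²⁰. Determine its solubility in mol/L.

4.84×10⁻⁶ M

Ce(OH)₃(s) ⇌ Ce³⁺(aq) + 3 OH⁻(aq)
Call the molar solubility s, so that [Ce³⁺] = s and [OH⁻] = 3s.
Ksp = [Ce³⁺][OH⁻]^3 = s · (3s)^3 = 27s^4
27s^4 = 1.48×10⁻²⁰  ⇒  s^4 = 5.48×10⁻²²
s = 4.84×10⁻⁶ mol L⁻¹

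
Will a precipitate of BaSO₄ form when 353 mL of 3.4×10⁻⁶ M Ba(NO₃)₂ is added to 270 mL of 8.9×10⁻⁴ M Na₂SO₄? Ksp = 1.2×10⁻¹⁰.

After mixing, V = 353 mL + 270 mL = 623 mL.
[Ba²⁺] = (3.4×10⁻⁶)(353)/623 = 1.9×10⁻⁶ M
[SO₄²⁻] = (8.9×10⁻⁴)(270)/623 = 3.9×10⁻⁴ M
Q = [Ba²⁺][SO₄²⁻] = 7.4×10⁻¹⁰
Q = 7.4×10⁻¹⁰ > Ksp = 1.2×10⁻¹⁰, so the solution is supersaturated and BaSO₄ precipitates.

Yes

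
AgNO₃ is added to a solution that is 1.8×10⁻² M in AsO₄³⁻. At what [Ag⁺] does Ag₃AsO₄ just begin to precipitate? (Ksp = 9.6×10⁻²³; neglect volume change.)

Precipitation of each salt begins when its ion product equals Ksp.
Ag₃AsO₄(s) ⇌ 3 Ag⁺(aq) + AsO₄³⁻(aq)
Ksp = [Ag⁺]^3[AsO₄³⁻] = [Ag⁺]^3(1.8×10⁻²)
[Ag⁺]^3 = 9.6×10⁻²³ / (1.8×10⁻²) = 5.3×10⁻²¹
[Ag⁺] = 1.7×10⁻⁷ M

1.7×10⁻⁷ M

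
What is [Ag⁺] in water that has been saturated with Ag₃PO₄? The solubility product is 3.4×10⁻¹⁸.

5.7×10⁻⁵ M

Ag₃PO₄(s) ⇌ 3 Ag⁺(aq) + PO₄³⁻(aq)
Call the molar solubility s, so that [Ag⁺] = 3s and [PO₄³⁻] = s.
Ksp = [Ag⁺]^3[PO₄³⁻] = (3s)^3 · s = 27s^4 = 3.4×10⁻¹⁸
s = 1.9×10⁻⁵ mol/L
[Ag⁺] = 3s = 5.7×10⁻⁵ mol/L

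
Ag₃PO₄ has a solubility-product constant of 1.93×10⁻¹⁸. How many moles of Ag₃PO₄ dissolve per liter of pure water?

Ag₃PO₄(s) ⇌ 3 Ag⁺(aq) + PO₄³⁻(aq)
Call the molar solubility s, so that [Ag⁺] = 3s and [PO₄³⁻] = s.
Ksp = [Ag⁺]^3[PO₄³⁻] = (3s)^3 · s = 27s^4
27s^4 = 1.93×10⁻¹⁸  ⇒  s^4 = 7.15×10⁻²⁰
s = 1.64×10⁻⁵ M

1.64×10⁻⁵ M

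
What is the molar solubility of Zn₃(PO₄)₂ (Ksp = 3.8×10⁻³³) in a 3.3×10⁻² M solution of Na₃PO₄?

5.1×10⁻¹¹ M

Zn₃(PO₄)₂(s) ⇌ 3 Zn²⁺(aq) + 2 PO₄³⁻(aq)
Let s be the solubility of Zn₃(PO₄)₂ here. The common ion gives [PO₄³⁻] ≈ 3.3×10⁻² M, and [Zn²⁺] = 3s.
Ksp = [Zn²⁺]^3[PO₄³⁻]^2 = (3s)^3(3.3×10⁻²)^2
(3s)^3 = 3.8×10⁻³³ / (3.3×10⁻²)^2 = 3.5×10⁻³⁰
s = 5.1×10⁻¹¹ M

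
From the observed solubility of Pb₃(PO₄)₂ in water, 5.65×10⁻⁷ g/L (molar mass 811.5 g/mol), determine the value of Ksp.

Ksp = 1.77×10⁻⁴⁴

Convert to molarity: s = 5.65×10⁻⁷ / 811.5 = 6.9624×10⁻¹⁰ mol/L
Pb₃(PO₄)₂(s) ⇌ 3 Pb²⁺(aq) + 2 PO₄³⁻(aq)
For each mole of Pb₃(PO₄)₂ that dissolves per liter, [Pb²⁺] = 3s and [PO₄³⁻] = 2s; let s denote this solubility.
Ksp = [Pb²⁺]^3[PO₄³⁻]^2 = (3s)^3 · (2s)^2 = 108s^5
Ksp = 108 × (6.9624×10⁻¹⁰)^5 = 1.77×10⁻⁴⁴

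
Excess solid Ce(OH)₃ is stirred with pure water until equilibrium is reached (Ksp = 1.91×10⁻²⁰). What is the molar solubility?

Ce(OH)₃(s) ⇌ Ce³⁺(aq) + 3 OH⁻(aq)
Let s be the molar solubility. Then [Ce³⁺] = s and [OH⁻] = 3s.
Ksp = [Ce³⁺][OH⁻]^3 = s · (3s)^3 = 27s^4
27s^4 = 1.91×10⁻²⁰  ⇒  s^4 = 7.07×10⁻²²
s = (7.07×10⁻²²)^(1/4) = 5.16×10⁻⁶ mol L⁻¹

5.16×10⁻⁶ M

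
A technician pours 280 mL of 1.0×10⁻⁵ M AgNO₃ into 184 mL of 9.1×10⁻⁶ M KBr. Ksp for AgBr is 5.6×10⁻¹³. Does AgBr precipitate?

Total volume after mixing = 280 + 184 = 464 mL.
[Ag⁺] = (1.0×10⁻⁵)(280)/464 = 6.0×10⁻⁶ M
[Br⁻] = (9.1×10⁻⁶)(184)/464 = 3.6×10⁻⁶ M
Q = [Ag⁺][Br⁻] = 2.2×10⁻¹¹
Since Q (2.2×10⁻¹¹) exceeds Ksp (5.6×10⁻¹³), AgBr will precipitate.

Yes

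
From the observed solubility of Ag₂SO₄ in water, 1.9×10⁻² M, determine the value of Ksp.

Ksp = 2.7×10⁻⁵

Ag₂SO₄(s) ⇌ 2 Ag⁺(aq) + SO₄²⁻(aq)
Call the molar solubility s, so that [Ag⁺] = 2s and [SO₄²⁻] = s.
Ksp = [Ag⁺]^2[SO₄²⁻] = (2s)^2 · s = 4s^3
Ksp = 4 × (1.9×10⁻²)^3 = 2.7×10⁻⁵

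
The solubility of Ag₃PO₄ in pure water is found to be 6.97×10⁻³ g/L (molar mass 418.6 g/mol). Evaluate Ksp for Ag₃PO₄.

Ksp = 2.08×10⁻¹⁸

Convert to molarity: s = 6.97×10⁻³ / 418.6 = 1.6651×10⁻⁵ mol/L
Ag₃PO₄(s) ⇌ 3 Ag⁺(aq) + PO₄³⁻(aq)
With molar solubility s: [Ag⁺] = 3s, [PO₄³⁻] = s.
Ksp = [Ag⁺]^3[PO₄³⁻] = (3s)^3 · s = 27s^4
Ksp = 27 × (1.6651×10⁻⁵)^4 = 2.08×10⁻¹⁸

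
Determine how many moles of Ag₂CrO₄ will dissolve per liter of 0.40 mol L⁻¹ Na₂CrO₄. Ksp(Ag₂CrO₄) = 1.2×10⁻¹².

8.7×10⁻⁷ M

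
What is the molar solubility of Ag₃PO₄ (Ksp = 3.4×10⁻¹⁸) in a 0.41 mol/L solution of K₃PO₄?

Ag₃PO₄(s) ⇌ 3 Ag⁺(aq) + PO₄³⁻(aq)
Let s be the solubility of Ag₃PO₄ here. The common ion gives [PO₄³⁻] ≈ 0.41 mol/L, and [Ag⁺] = 3s.
Ksp = [Ag⁺]^3[PO₄³⁻] = (3s)^3(0.41)
(3s)^3 = 3.4×10⁻¹⁸ / (0.41) = 8.3×10⁻¹⁸
s = 6.7×10⁻⁷ mol/L

6.7×10⁻⁷ M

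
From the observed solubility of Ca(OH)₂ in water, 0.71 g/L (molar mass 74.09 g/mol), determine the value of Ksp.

Ksp = 3.5×10⁻⁶

Convert to molarity: s = 0.71 / 74.09 = 9.583×10⁻³ mol/L
Ca(OH)₂(s) ⇌ Ca²⁺(aq) + 2 OH⁻(aq)
Let s be the molar solubility. Then [Ca²⁺] = s and [OH⁻] = 2s.
Ksp = [Ca²⁺][OH⁻]^2 = s · (2s)^2 = 4s^3
Ksp = 4 × (9.583×10⁻³)^3 = 3.5×10⁻⁶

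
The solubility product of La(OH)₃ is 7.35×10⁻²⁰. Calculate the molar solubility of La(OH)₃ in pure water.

7.22×10⁻⁶ M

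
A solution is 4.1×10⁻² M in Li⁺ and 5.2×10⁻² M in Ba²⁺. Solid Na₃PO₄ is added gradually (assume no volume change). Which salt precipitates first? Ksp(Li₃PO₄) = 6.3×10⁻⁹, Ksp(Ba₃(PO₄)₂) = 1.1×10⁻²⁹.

The threshold for precipitation is Q = Ksp.
For Li₃PO₄: [PO₄³⁻] = (Ksp/[Li⁺]^3) = 9.1×10⁻⁵ M
For Ba₃(PO₄)₂: [PO₄³⁻] = (Ksp/[Ba²⁺]^3)^(1/2) = 2.8×10⁻¹³ M
Since Ba₃(PO₄)₂ needs less PO₄³⁻ to reach saturation, it precipitates first.

Ba₃(PO₄)₂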